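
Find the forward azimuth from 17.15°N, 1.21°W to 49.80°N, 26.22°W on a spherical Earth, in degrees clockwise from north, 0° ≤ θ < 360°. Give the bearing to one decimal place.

Δλ = -26.22 − -1.21 = -25.01°.
θ = atan2( sin Δλ · cos φ₂ , cos φ₁ · sin φ₂ − sin φ₁ · cos φ₂ · cos Δλ )
  = atan2(-0.27288, 0.55735) = -26.087° → normalised to [0°, 360°): 333.913°.

333.9°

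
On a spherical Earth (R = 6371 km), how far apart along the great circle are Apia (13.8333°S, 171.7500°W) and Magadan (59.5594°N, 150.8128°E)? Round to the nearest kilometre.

Δλ = 150.8128 − -171.7500 = 322.5628°; wrapped into (−180°, 180°]: -37.4372°.
Δφ = 59.5594 − -13.8333 = 73.3927°.
a = sin²(Δφ/2) + cos φ₁ · cos φ₂ · sin²(Δλ/2) = 0.407761.
c = 2·atan2(√a, √(1−a)) = 1.38525 rad → d = 6371·c ≈ 8825.46 km.

8825 km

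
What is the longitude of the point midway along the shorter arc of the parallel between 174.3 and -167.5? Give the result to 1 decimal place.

-176.6°

Signed shortest Δλ from +174.3° to -167.5° is +18.2°.
Midpoint longitude = +174.3° + (+18.2°)/2 = +174.3° + 9.1° = +183.4°.
Normalise into (−180°, 180°]: -176.6°.
(The naïve average (+174.3 + -167.5)/2 = 3.4° is on the wrong side of the globe.)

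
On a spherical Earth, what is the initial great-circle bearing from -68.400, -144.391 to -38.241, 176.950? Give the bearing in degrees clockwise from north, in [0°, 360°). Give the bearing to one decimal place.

Δλ = 176.950 − -144.391 = 321.341°; wrapped into (−180°, 180°]: -38.659°.
θ = atan2( sin Δλ · cos φ₂ , cos φ₁ · sin φ₂ − sin φ₁ · cos φ₂ · cos Δλ )
  = atan2(-0.49064, 0.34239) = -55.091° → normalised to [0°, 360°): 304.909°.

304.9°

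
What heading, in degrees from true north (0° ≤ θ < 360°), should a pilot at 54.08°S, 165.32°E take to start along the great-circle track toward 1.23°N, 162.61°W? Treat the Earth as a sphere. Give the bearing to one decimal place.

Δλ = -162.61 − 165.32 = -327.93°; wrapped into (−180°, 180°]: 32.07°.
θ = atan2( sin Δλ · cos φ₂ , cos φ₁ · sin φ₂ − sin φ₁ · cos φ₂ · cos Δλ )
  = atan2(0.53083, 0.69869) = 37.226° → normalised to [0°, 360°): 37.226°.

37.2°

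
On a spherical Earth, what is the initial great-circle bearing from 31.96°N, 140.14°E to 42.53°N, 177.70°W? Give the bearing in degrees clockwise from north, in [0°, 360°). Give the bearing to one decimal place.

Δλ = -177.70 − 140.14 = -317.84°; wrapped into (−180°, 180°]: 42.16°.
θ = atan2( sin Δλ · cos φ₂ , cos φ₁ · sin φ₂ − sin φ₁ · cos φ₂ · cos Δλ )
  = atan2(0.49463, 0.28436) = 60.105° → normalised to [0°, 360°): 60.105°.

60.1°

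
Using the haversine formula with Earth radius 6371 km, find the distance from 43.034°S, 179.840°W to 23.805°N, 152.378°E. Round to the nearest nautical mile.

Δλ = 152.378 − -179.840 = 332.218°; wrapped into (−180°, 180°]: -27.782°.
Δφ = 23.805 − -43.034 = 66.839°.
a = sin²(Δφ/2) + cos φ₁ · cos φ₂ · sin²(Δλ/2) = 0.341887.
c = 2·atan2(√a, √(1−a)) = 1.24905 rad → d = 6371·c ≈ 7957.68 km ≈ 4296.80 nmi.

4297 nmi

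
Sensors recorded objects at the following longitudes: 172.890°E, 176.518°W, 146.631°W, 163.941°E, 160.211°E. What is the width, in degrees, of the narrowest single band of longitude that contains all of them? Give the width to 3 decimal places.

53.158°

Sort the longitudes: -176.518°, -146.631°, +160.211°, +163.941°, +172.890°.
Eastward gaps between consecutive values (wrapping around): 29.887°, 306.842°, 3.730°, 8.949°, 10.592°.
Largest gap = 306.842° ⇒ minimal covering band is its complement: 360° − 306.842° = 53.158°.
Band runs from +160.211° eastward to -146.631°, crossing the antimeridian.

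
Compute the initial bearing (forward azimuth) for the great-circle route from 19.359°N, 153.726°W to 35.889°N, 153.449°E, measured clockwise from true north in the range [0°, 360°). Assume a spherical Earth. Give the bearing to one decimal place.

301.2°

Δλ = 153.449 − -153.726 = 307.175°; wrapped into (−180°, 180°]: -52.825°.
θ = atan2( sin Δλ · cos φ₂ , cos φ₁ · sin φ₂ − sin φ₁ · cos φ₂ · cos Δλ )
  = atan2(-0.64553, 0.39080) = -58.810° → normalised to [0°, 360°): 301.190°.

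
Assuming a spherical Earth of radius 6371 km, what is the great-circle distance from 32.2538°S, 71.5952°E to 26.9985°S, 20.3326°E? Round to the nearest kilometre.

Δλ = 20.3326 − 71.5952 = -51.2626°.
Δφ = -26.9985 − -32.2538 = 5.2553°.
a = sin²(Δφ/2) + cos φ₁ · cos φ₂ · sin²(Δλ/2) = 0.143105.
c = 2·atan2(√a, √(1−a)) = 0.77590 rad → d = 6371·c ≈ 4943.27 km.

4943 km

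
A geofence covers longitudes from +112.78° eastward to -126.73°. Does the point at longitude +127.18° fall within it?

Yes

Band width going east from +112.78° to -126.73°: ((-126.73 − 112.78) mod 360) = 120.49°.
Offset of +127.18° east of the west edge: ((127.18 − 112.78) mod 360) = 14.40°.
14.40° ≤ 120.49° ⇒ inside.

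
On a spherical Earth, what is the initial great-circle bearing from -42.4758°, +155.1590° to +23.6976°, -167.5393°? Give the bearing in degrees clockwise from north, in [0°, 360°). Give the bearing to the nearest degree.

35°

Δλ = -167.5393 − 155.1590 = -322.6983°; wrapped into (−180°, 180°]: 37.3017°.
θ = atan2( sin Δλ · cos φ₂ , cos φ₁ · sin φ₂ − sin φ₁ · cos φ₂ · cos Δλ )
  = atan2(0.55491, 0.78829) = 35.143° → normalised to [0°, 360°): 35.143°.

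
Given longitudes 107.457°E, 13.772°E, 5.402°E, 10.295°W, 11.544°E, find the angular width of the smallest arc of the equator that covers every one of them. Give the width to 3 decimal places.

Sort the longitudes: -10.295°, +5.402°, +11.544°, +13.772°, +107.457°.
Eastward gaps between consecutive values (wrapping around): 15.697°, 6.142°, 2.228°, 93.685°, 242.248°.
Largest gap = 242.248° ⇒ minimal covering band is its complement: 360° − 242.248° = 117.752°.
Band runs from -10.295° eastward to +107.457°.

117.752°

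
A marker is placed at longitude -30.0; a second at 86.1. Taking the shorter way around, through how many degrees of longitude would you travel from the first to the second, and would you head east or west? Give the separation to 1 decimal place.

Raw difference: 86.1 − -30.0 = 116.1°.
Normalise into (−180°, 180°]: 116.1° stays 116.1°.
Positive ⇒ the second point lies to the east; separation 116.1°.

116.1° east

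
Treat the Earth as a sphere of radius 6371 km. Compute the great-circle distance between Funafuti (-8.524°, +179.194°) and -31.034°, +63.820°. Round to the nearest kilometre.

Δλ = 63.820 − 179.194 = -115.374°.
Δφ = -31.034 − -8.524 = -22.510°.
a = sin²(Δφ/2) + cos φ₁ · cos φ₂ · sin²(Δλ/2) = 0.643357.
c = 2·atan2(√a, √(1−a)) = 1.86159 rad → d = 6371·c ≈ 11860.20 km.

11860 km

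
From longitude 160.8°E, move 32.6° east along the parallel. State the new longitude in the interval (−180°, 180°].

Start at +160.8°; shift +32.6° → +193.4°.
+193.4° lies outside (−180°, 180°]; subtract 360° → -166.6°.

166.6°W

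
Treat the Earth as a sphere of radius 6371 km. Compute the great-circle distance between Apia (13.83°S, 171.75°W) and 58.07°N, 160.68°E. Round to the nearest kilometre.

8382 km

Δλ = 160.68 − -171.75 = 332.43°; wrapped into (−180°, 180°]: -27.57°.
Δφ = 58.07 − -13.83 = 71.90°.
a = sin²(Δφ/2) + cos φ₁ · cos φ₂ · sin²(Δλ/2) = 0.373820.
c = 2·atan2(√a, √(1−a)) = 1.31568 rad → d = 6371·c ≈ 8382.18 km.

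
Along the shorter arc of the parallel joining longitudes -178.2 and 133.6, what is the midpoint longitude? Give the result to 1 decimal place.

Signed shortest Δλ from -178.2° to +133.6° is -48.2°.
Midpoint longitude = -178.2° + (-48.2°)/2 = -178.2° − 24.1° = -202.3°.
Normalise into (−180°, 180°]: +157.7°.
(The naïve average (-178.2 + +133.6)/2 = -22.3° is on the wrong side of the globe.)

+157.7°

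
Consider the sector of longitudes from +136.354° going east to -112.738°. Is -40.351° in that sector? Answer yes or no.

No

Band width going east from +136.354° to -112.738°: ((-112.738 − 136.354) mod 360) = 110.908°.
Offset of -40.351° east of the west edge: ((-40.351 − 136.354) mod 360) = 183.295°.
183.295° > 110.908° ⇒ outside.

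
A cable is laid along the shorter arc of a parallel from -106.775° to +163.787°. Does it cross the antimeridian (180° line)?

Naïve |163.787 − -106.775| = 270.562° > 180°, so the shorter arc goes the other way round — across 180°.
Signed shortest Δλ = ((163.787 − -106.775 + 180) mod 360) − 180 = -89.438°.
Going west by 89.438° from -106.775° passes through 180° before reaching +163.787°.

Yes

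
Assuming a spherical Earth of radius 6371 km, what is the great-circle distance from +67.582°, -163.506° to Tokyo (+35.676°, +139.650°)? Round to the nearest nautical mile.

Δλ = 139.650 − -163.506 = 303.156°; wrapped into (−180°, 180°]: -56.844°.
Δφ = 35.676 − 67.582 = -31.906°.
a = sin²(Δφ/2) + cos φ₁ · cos φ₂ · sin²(Δλ/2) = 0.145722.
c = 2·atan2(√a, √(1−a)) = 0.78335 rad → d = 6371·c ≈ 4990.69 km ≈ 2694.76 nmi.

2695 nmi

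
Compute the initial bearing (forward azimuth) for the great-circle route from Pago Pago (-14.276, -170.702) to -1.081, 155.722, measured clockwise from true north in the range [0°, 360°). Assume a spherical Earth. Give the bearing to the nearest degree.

Δλ = 155.722 − -170.702 = 326.424°; wrapped into (−180°, 180°]: -33.576°.
θ = atan2( sin Δλ · cos φ₂ , cos φ₁ · sin φ₂ − sin φ₁ · cos φ₂ · cos Δλ )
  = atan2(-0.55294, 0.18713) = -71.303° → normalised to [0°, 360°): 288.697°.

289°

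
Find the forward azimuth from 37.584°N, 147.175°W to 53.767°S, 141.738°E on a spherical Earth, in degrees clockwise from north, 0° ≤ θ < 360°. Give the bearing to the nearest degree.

Δλ = 141.738 − -147.175 = 288.913°; wrapped into (−180°, 180°]: -71.087°.
θ = atan2( sin Δλ · cos φ₂ , cos φ₁ · sin φ₂ − sin φ₁ · cos φ₂ · cos Δλ )
  = atan2(-0.55916, -0.75607) = -143.515° → normalised to [0°, 360°): 216.485°.

216°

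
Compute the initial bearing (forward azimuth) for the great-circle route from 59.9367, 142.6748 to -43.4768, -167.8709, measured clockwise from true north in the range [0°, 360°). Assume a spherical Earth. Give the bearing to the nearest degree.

144°

Δλ = -167.8709 − 142.6748 = -310.5457°; wrapped into (−180°, 180°]: 49.4543°.
θ = atan2( sin Δλ · cos φ₂ , cos φ₁ · sin φ₂ − sin φ₁ · cos φ₂ · cos Δλ )
  = atan2(0.55141, -0.75294) = 143.783° → normalised to [0°, 360°): 143.783°.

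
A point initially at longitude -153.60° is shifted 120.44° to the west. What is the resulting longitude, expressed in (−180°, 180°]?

Start at -153.60°; shift −120.44° → -274.04°.
-274.04° lies outside (−180°, 180°]; add 360° → +85.96°.

+85.96°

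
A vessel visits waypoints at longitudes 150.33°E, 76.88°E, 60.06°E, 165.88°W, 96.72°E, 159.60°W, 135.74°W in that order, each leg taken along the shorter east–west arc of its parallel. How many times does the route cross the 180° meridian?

3

Leg 1: +150.33° → +76.88°, shortest Δλ = -73.45° (west) — does not cross 180°.
Leg 2: +76.88° → +60.06°, shortest Δλ = -16.82° (west) — does not cross 180°.
Leg 3: +60.06° → -165.88°, shortest Δλ = 134.06° (east) — crosses 180°.
Leg 4: -165.88° → +96.72°, shortest Δλ = -97.4° (west) — crosses 180°.
Leg 5: +96.72° → -159.60°, shortest Δλ = 103.68° (east) — crosses 180°.
Leg 6: -159.60° → -135.74°, shortest Δλ = 23.86° (east) — does not cross 180°.
Total crossings: 3.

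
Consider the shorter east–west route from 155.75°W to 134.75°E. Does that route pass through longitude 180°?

Yes

Naïve |134.75 − -155.75| = 290.5° > 180°, so the shorter arc goes the other way round — across 180°.
Signed shortest Δλ = ((134.75 − -155.75 + 180) mod 360) − 180 = -69.5°.
Going west by 69.5° from -155.75° passes through 180° before reaching +134.75°.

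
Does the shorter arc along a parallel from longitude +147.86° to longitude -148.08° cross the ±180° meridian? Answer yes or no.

Yes

Naïve |-148.08 − 147.86| = 295.94° > 180°, so the shorter arc goes the other way round — across 180°.
Signed shortest Δλ = ((-148.08 − 147.86 + 180) mod 360) − 180 = 64.06°.
Going east by 64.06° from +147.86° passes through 180° before reaching -148.08°.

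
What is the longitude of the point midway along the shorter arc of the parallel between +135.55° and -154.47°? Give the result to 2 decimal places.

Signed shortest Δλ from +135.55° to -154.47° is +69.98°.
Midpoint longitude = +135.55° + (+69.98°)/2 = +135.55° + 34.99° = +170.54°.
(The naïve average (+135.55 + -154.47)/2 = -9.46° is on the wrong side of the globe.)

+170.54°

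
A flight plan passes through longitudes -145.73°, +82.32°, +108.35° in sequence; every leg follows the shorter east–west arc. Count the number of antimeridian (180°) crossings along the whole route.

1

Leg 1: -145.73° → +82.32°, shortest Δλ = -131.95° (west) — crosses 180°.
Leg 2: +82.32° → +108.35°, shortest Δλ = 26.03° (east) — does not cross 180°.
Total crossings: 1.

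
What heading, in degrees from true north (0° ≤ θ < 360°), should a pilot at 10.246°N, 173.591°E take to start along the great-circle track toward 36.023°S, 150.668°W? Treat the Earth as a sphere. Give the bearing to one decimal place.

Δλ = -150.668 − 173.591 = -324.259°; wrapped into (−180°, 180°]: 35.741°.
θ = atan2( sin Δλ · cos φ₂ , cos φ₁ · sin φ₂ − sin φ₁ · cos φ₂ · cos Δλ )
  = atan2(0.47243, -0.69550) = 145.813° → normalised to [0°, 360°): 145.813°.

145.8°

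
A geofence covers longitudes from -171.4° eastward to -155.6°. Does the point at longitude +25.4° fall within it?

No

Band width going east from -171.4° to -155.6°: ((-155.6 − -171.4) mod 360) = 15.8°.
Offset of +25.4° east of the west edge: ((25.4 − -171.4) mod 360) = 196.8°.
196.8° > 15.8° ⇒ outside.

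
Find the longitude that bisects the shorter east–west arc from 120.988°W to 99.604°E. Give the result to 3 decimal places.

Signed shortest Δλ from -120.988° to +99.604° is -139.408°.
Midpoint longitude = -120.988° + (-139.408°)/2 = -120.988° − 69.704° = -190.692°.
Normalise into (−180°, 180°]: +169.308°.
(The naïve average (-120.988 + +99.604)/2 = -10.692° is on the wrong side of the globe.)

169.308°E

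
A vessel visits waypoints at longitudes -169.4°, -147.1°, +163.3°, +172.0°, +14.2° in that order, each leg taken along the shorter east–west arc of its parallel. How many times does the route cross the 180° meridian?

1

Leg 1: -169.4° → -147.1°, shortest Δλ = 22.3° (east) — does not cross 180°.
Leg 2: -147.1° → +163.3°, shortest Δλ = -49.6° (west) — crosses 180°.
Leg 3: +163.3° → +172.0°, shortest Δλ = 8.7° (east) — does not cross 180°.
Leg 4: +172.0° → +14.2°, shortest Δλ = -157.8° (west) — does not cross 180°.
Total crossings: 1.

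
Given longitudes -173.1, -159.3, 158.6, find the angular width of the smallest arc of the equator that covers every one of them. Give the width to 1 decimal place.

42.1°

Sort the longitudes: -173.1°, -159.3°, +158.6°.
Eastward gaps between consecutive values (wrapping around): 13.8°, 317.9°, 28.3°.
Largest gap = 317.9° ⇒ minimal covering band is its complement: 360° − 317.9° = 42.1°.
Band runs from +158.6° eastward to -159.3°, crossing the antimeridian.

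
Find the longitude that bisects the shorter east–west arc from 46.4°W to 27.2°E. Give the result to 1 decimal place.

9.6°W

Signed shortest Δλ from -46.4° to +27.2° is +73.6°.
Midpoint longitude = -46.4° + (+73.6°)/2 = -46.4° + 36.8° = -9.6°.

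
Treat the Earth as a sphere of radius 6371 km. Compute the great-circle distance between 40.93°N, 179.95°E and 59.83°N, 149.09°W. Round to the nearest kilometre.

2988 km

Δλ = -149.09 − 179.95 = -329.04°; wrapped into (−180°, 180°]: 30.96°.
Δφ = 59.83 − 40.93 = 18.90°.
a = sin²(Δφ/2) + cos φ₁ · cos φ₂ · sin²(Δλ/2) = 0.054006.
c = 2·atan2(√a, √(1−a)) = 0.46907 rad → d = 6371·c ≈ 2988.45 km.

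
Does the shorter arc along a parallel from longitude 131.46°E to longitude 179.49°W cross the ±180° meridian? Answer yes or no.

Yes

Naïve |-179.49 − 131.46| = 310.95° > 180°, so the shorter arc goes the other way round — across 180°.
Signed shortest Δλ = ((-179.49 − 131.46 + 180) mod 360) − 180 = 49.05°.
Going east by 49.05° from +131.46° passes through 180° before reaching -179.49°.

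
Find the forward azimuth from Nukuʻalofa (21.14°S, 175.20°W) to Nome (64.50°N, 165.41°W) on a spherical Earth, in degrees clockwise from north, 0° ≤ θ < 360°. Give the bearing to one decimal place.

Δλ = -165.41 − -175.20 = 9.79°.
θ = atan2( sin Δλ · cos φ₂ , cos φ₁ · sin φ₂ − sin φ₁ · cos φ₂ · cos Δλ )
  = atan2(0.07320, 0.99485) = 4.208° → normalised to [0°, 360°): 4.208°.

4.2°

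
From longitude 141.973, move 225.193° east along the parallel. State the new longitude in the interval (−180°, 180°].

+7.166°

Start at +141.973°; shift +225.193° → +367.166°.
+367.166° lies outside (−180°, 180°]; subtract 360° → +7.166°.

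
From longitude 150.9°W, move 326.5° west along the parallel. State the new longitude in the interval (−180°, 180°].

Start at -150.9°; shift −326.5° → -477.4°.
-477.4° lies outside (−180°, 180°]; add 360° → -117.4°.

117.4°W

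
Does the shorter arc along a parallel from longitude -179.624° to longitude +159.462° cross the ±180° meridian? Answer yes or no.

Yes

Naïve |159.462 − -179.624| = 339.086° > 180°, so the shorter arc goes the other way round — across 180°.
Signed shortest Δλ = ((159.462 − -179.624 + 180) mod 360) − 180 = -20.914°.
Going west by 20.914° from -179.624° passes through 180° before reaching +159.462°.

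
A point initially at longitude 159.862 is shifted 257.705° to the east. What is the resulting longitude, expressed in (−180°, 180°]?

+57.567°

Start at +159.862°; shift +257.705° → +417.567°.
+417.567° lies outside (−180°, 180°]; subtract 360° → +57.567°.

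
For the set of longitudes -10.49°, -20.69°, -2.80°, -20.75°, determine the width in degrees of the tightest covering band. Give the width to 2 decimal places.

17.95°

Sort the longitudes: -20.75°, -20.69°, -10.49°, -2.80°.
Eastward gaps between consecutive values (wrapping around): 0.06°, 10.20°, 7.69°, 342.05°.
Largest gap = 342.05° ⇒ minimal covering band is its complement: 360° − 342.05° = 17.95°.
Band runs from -20.75° eastward to -2.80°.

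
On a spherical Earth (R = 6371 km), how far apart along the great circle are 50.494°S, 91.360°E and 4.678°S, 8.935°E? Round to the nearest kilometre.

Δλ = 8.935 − 91.360 = -82.425°.
Δφ = -4.678 − -50.494 = 45.816°.
a = sin²(Δφ/2) + cos φ₁ · cos φ₂ · sin²(Δλ/2) = 0.426747.
c = 2·atan2(√a, √(1−a)) = 1.42376 rad → d = 6371·c ≈ 9070.78 km.

9071 km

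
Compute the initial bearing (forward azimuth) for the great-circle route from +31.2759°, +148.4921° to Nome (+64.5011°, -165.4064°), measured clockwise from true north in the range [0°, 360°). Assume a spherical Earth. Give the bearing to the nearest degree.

Δλ = -165.4064 − 148.4921 = -313.8985°; wrapped into (−180°, 180°]: 46.1015°.
θ = atan2( sin Δλ · cos φ₂ , cos φ₁ · sin φ₂ − sin φ₁ · cos φ₂ · cos Δλ )
  = atan2(0.31020, 0.61646) = 26.711° → normalised to [0°, 360°): 26.711°.

27°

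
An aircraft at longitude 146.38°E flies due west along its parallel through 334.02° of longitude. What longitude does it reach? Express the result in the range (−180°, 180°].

172.36°E

Start at +146.38°; shift −334.02° → -187.64°.
-187.64° lies outside (−180°, 180°]; add 360° → +172.36°.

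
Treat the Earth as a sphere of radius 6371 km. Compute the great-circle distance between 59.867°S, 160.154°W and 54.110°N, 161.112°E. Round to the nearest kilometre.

Δλ = 161.112 − -160.154 = 321.266°; wrapped into (−180°, 180°]: -38.734°.
Δφ = 54.110 − -59.867 = 113.977°.
a = sin²(Δφ/2) + cos φ₁ · cos φ₂ · sin²(Δλ/2) = 0.735548.
c = 2·atan2(√a, √(1−a)) = 2.06133 rad → d = 6371·c ≈ 13132.74 km.

13133 km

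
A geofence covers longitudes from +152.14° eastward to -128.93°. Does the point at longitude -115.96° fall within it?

Band width going east from +152.14° to -128.93°: ((-128.93 − 152.14) mod 360) = 78.93°.
Offset of -115.96° east of the west edge: ((-115.96 − 152.14) mod 360) = 91.90°.
91.90° > 78.93° ⇒ outside.

No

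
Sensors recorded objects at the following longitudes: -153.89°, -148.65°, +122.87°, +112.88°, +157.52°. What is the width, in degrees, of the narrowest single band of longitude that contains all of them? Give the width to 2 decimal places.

98.47°

Sort the longitudes: -153.89°, -148.65°, +112.88°, +122.87°, +157.52°.
Eastward gaps between consecutive values (wrapping around): 5.24°, 261.53°, 9.99°, 34.65°, 48.59°.
Largest gap = 261.53° ⇒ minimal covering band is its complement: 360° − 261.53° = 98.47°.
Band runs from +112.88° eastward to -148.65°, crossing the antimeridian.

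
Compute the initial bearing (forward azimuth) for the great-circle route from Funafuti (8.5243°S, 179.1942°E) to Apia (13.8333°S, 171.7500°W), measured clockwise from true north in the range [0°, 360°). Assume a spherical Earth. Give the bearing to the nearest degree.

122°

Δλ = -171.7500 − 179.1942 = -350.9442°; wrapped into (−180°, 180°]: 9.0558°.
θ = atan2( sin Δλ · cos φ₂ , cos φ₁ · sin φ₂ − sin φ₁ · cos φ₂ · cos Δλ )
  = atan2(0.15283, -0.09432) = 121.681° → normalised to [0°, 360°): 121.681°.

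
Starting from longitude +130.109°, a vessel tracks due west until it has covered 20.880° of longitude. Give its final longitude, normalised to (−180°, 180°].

+109.229°

Start at +130.109°; shift −20.880° → +109.229°.
+109.229° already lies in (−180°, 180°].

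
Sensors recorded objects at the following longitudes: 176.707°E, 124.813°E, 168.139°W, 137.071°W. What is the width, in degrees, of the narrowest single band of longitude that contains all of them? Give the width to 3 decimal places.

Sort the longitudes: -168.139°, -137.071°, +124.813°, +176.707°.
Eastward gaps between consecutive values (wrapping around): 31.068°, 261.884°, 51.894°, 15.154°.
Largest gap = 261.884° ⇒ minimal covering band is its complement: 360° − 261.884° = 98.116°.
Band runs from +124.813° eastward to -137.071°, crossing the antimeridian.

98.116°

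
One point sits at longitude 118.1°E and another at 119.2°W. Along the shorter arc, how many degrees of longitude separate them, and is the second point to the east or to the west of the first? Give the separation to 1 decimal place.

Raw difference: -119.2 − 118.1 = -237.3°.
Normalise into (−180°, 180°]: -237.3° + 360° = 122.7°.
Positive ⇒ the second point lies to the east; separation 122.7°.

122.7° east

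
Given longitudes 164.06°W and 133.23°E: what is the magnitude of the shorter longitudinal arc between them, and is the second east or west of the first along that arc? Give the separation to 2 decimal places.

Raw difference: 133.23 − -164.06 = 297.29°.
Normalise into (−180°, 180°]: 297.29° − 360° = -62.71°.
Negative ⇒ the second point lies to the west; separation 62.71°.

62.71° west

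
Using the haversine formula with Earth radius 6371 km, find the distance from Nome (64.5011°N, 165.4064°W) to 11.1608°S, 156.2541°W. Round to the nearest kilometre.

8449 km

Δλ = -156.2541 − -165.4064 = 9.1523°.
Δφ = -11.1608 − 64.5011 = -75.6619°.
a = sin²(Δφ/2) + cos φ₁ · cos φ₂ · sin²(Δλ/2) = 0.378867.
c = 2·atan2(√a, √(1−a)) = 1.32610 rad → d = 6371·c ≈ 8448.55 km.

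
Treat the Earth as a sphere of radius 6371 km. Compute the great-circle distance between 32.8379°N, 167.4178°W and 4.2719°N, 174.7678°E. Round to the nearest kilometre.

3676 km

Δλ = 174.7678 − -167.4178 = 342.1856°; wrapped into (−180°, 180°]: -17.8144°.
Δφ = 4.2719 − 32.8379 = -28.5660°.
a = sin²(Δφ/2) + cos φ₁ · cos φ₂ · sin²(Δλ/2) = 0.080954.
c = 2·atan2(√a, √(1−a)) = 0.57702 rad → d = 6371·c ≈ 3676.18 km.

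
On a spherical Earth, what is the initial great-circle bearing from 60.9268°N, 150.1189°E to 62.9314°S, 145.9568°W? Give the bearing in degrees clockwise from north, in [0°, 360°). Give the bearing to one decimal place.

Δλ = -145.9568 − 150.1189 = -296.0757°; wrapped into (−180°, 180°]: 63.9243°.
θ = atan2( sin Δλ · cos φ₂ , cos φ₁ · sin φ₂ − sin φ₁ · cos φ₂ · cos Δλ )
  = atan2(0.40874, -0.60752) = 146.067° → normalised to [0°, 360°): 146.067°.

146.1°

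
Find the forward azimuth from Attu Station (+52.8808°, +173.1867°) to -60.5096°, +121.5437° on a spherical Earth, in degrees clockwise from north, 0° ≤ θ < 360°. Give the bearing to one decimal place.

Δλ = 121.5437 − 173.1867 = -51.6430°.
θ = atan2( sin Δλ · cos φ₂ , cos φ₁ · sin φ₂ − sin φ₁ · cos φ₂ · cos Δλ )
  = atan2(-0.38602, -0.76888) = -153.341° → normalised to [0°, 360°): 206.659°.

206.7°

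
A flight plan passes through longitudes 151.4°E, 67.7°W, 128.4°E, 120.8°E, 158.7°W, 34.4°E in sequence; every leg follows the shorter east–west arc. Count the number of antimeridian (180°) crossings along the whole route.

Leg 1: +151.4° → -67.7°, shortest Δλ = 140.9° (east) — crosses 180°.
Leg 2: -67.7° → +128.4°, shortest Δλ = -163.9° (west) — crosses 180°.
Leg 3: +128.4° → +120.8°, shortest Δλ = -7.6° (west) — does not cross 180°.
Leg 4: +120.8° → -158.7°, shortest Δλ = 80.5° (east) — crosses 180°.
Leg 5: -158.7° → +34.4°, shortest Δλ = -166.9° (west) — crosses 180°.
Total crossings: 4.

4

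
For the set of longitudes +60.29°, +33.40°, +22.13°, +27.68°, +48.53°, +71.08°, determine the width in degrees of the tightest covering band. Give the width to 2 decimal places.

48.95°

Sort the longitudes: +22.13°, +27.68°, +33.40°, +48.53°, +60.29°, +71.08°.
Eastward gaps between consecutive values (wrapping around): 5.55°, 5.72°, 15.13°, 11.76°, 10.79°, 311.05°.
Largest gap = 311.05° ⇒ minimal covering band is its complement: 360° − 311.05° = 48.95°.
Band runs from +22.13° eastward to +71.08°.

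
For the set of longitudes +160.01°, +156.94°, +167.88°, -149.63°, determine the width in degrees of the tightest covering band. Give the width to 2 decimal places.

Sort the longitudes: -149.63°, +156.94°, +160.01°, +167.88°.
Eastward gaps between consecutive values (wrapping around): 306.57°, 3.07°, 7.87°, 42.49°.
Largest gap = 306.57° ⇒ minimal covering band is its complement: 360° − 306.57° = 53.43°.
Band runs from +156.94° eastward to -149.63°, crossing the antimeridian.

53.43°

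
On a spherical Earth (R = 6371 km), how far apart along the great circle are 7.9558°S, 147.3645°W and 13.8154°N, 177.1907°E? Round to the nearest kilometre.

4600 km

Δλ = 177.1907 − -147.3645 = 324.5552°; wrapped into (−180°, 180°]: -35.4448°.
Δφ = 13.8154 − -7.9558 = 21.7712°.
a = sin²(Δφ/2) + cos φ₁ · cos φ₂ · sin²(Δλ/2) = 0.124780.
c = 2·atan2(√a, √(1−a)) = 0.72207 rad → d = 6371·c ≈ 4600.29 km.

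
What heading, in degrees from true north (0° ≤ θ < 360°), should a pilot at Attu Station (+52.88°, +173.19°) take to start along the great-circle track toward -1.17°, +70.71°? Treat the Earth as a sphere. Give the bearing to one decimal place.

279.3°

Δλ = 70.71 − 173.19 = -102.48°.
θ = atan2( sin Δλ · cos φ₂ , cos φ₁ · sin φ₂ − sin φ₁ · cos φ₂ · cos Δλ )
  = atan2(-0.97617, 0.15995) = -80.694° → normalised to [0°, 360°): 279.306°.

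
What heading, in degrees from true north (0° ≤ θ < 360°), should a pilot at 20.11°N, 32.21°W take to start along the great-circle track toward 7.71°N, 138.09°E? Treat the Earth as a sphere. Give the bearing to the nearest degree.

Δλ = 138.09 − -32.21 = 170.30°.
θ = atan2( sin Δλ · cos φ₂ , cos φ₁ · sin φ₂ − sin φ₁ · cos φ₂ · cos Δλ )
  = atan2(0.16697, 0.46182) = 19.877° → normalised to [0°, 360°): 19.877°.

20°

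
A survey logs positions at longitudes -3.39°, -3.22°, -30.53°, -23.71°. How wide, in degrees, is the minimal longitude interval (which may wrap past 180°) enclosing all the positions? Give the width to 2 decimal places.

27.31°

Sort the longitudes: -30.53°, -23.71°, -3.39°, -3.22°.
Eastward gaps between consecutive values (wrapping around): 6.82°, 20.32°, 0.17°, 332.69°.
Largest gap = 332.69° ⇒ minimal covering band is its complement: 360° − 332.69° = 27.31°.
Band runs from -30.53° eastward to -3.22°.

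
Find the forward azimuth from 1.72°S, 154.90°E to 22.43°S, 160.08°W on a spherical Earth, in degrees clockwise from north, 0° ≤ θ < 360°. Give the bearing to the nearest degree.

Δλ = -160.08 − 154.90 = -314.98°; wrapped into (−180°, 180°]: 45.02°.
θ = atan2( sin Δλ · cos φ₂ , cos φ₁ · sin φ₂ − sin φ₁ · cos φ₂ · cos Δλ )
  = atan2(0.65384, -0.36177) = 118.956° → normalised to [0°, 360°): 118.956°.

119°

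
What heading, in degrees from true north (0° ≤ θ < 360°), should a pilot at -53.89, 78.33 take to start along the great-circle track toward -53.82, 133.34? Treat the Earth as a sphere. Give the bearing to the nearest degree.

113°

Δλ = 133.34 − 78.33 = 55.01°.
θ = atan2( sin Δλ · cos φ₂ , cos φ₁ · sin φ₂ − sin φ₁ · cos φ₂ · cos Δλ )
  = atan2(0.48362, -0.20221) = 112.691° → normalised to [0°, 360°): 112.691°.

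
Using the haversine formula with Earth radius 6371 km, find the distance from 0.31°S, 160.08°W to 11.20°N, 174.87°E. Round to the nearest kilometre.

3049 km

Δλ = 174.87 − -160.08 = 334.95°; wrapped into (−180°, 180°]: -25.05°.
Δφ = 11.20 − -0.31 = 11.51°.
a = sin²(Δφ/2) + cos φ₁ · cos φ₂ · sin²(Δλ/2) = 0.056189.
c = 2·atan2(√a, √(1−a)) = 0.47864 rad → d = 6371·c ≈ 3049.43 km.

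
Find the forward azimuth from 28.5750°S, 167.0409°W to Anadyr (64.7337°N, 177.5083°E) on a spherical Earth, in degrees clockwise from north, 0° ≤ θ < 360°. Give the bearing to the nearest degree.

Δλ = 177.5083 − -167.0409 = 344.5492°; wrapped into (−180°, 180°]: -15.4508°.
θ = atan2( sin Δλ · cos φ₂ , cos φ₁ · sin φ₂ − sin φ₁ · cos φ₂ · cos Δλ )
  = atan2(-0.11371, 0.99095) = -6.546° → normalised to [0°, 360°): 353.454°.

353°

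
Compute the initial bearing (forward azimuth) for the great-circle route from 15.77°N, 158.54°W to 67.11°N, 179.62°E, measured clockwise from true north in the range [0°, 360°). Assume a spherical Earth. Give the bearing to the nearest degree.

350°

Δλ = 179.62 − -158.54 = 338.16°; wrapped into (−180°, 180°]: -21.84°.
θ = atan2( sin Δλ · cos φ₂ , cos φ₁ · sin φ₂ − sin φ₁ · cos φ₂ · cos Δλ )
  = atan2(-0.14470, 0.78845) = -10.399° → normalised to [0°, 360°): 349.601°.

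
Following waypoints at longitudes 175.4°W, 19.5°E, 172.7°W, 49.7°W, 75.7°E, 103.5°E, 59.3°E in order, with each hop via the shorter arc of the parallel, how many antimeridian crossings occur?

Leg 1: -175.4° → +19.5°, shortest Δλ = -165.1° (west) — crosses 180°.
Leg 2: +19.5° → -172.7°, shortest Δλ = 167.8° (east) — crosses 180°.
Leg 3: -172.7° → -49.7°, shortest Δλ = 123.0° (east) — does not cross 180°.
Leg 4: -49.7° → +75.7°, shortest Δλ = 125.4° (east) — does not cross 180°.
Leg 5: +75.7° → +103.5°, shortest Δλ = 27.8° (east) — does not cross 180°.
Leg 6: +103.5° → +59.3°, shortest Δλ = -44.2° (west) — does not cross 180°.
Total crossings: 2.

2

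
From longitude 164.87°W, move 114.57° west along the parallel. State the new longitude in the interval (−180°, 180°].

Start at -164.87°; shift −114.57° → -279.44°.
-279.44° lies outside (−180°, 180°]; add 360° → +80.56°.

80.56°E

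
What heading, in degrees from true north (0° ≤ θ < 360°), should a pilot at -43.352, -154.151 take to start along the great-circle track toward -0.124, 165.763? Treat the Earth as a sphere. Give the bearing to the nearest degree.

Δλ = 165.763 − -154.151 = 319.914°; wrapped into (−180°, 180°]: -40.086°.
θ = atan2( sin Δλ · cos φ₂ , cos φ₁ · sin φ₂ − sin φ₁ · cos φ₂ · cos Δλ )
  = atan2(-0.64394, 0.52364) = -50.883° → normalised to [0°, 360°): 309.117°.

309°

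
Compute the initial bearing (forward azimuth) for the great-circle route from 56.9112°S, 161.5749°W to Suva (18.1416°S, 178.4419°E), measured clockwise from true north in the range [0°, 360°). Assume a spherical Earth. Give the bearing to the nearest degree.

Δλ = 178.4419 − -161.5749 = 340.0168°; wrapped into (−180°, 180°]: -19.9832°.
θ = atan2( sin Δλ · cos φ₂ , cos φ₁ · sin φ₂ − sin φ₁ · cos φ₂ · cos Δλ )
  = atan2(-0.32476, 0.57825) = -29.319° → normalised to [0°, 360°): 330.681°.

331°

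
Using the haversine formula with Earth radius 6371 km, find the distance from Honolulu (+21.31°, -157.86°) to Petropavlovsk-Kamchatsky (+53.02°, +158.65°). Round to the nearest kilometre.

5095 km

Δλ = 158.65 − -157.86 = 316.51°; wrapped into (−180°, 180°]: -43.49°.
Δφ = 53.02 − 21.31 = 31.71°.
a = sin²(Δφ/2) + cos φ₁ · cos φ₂ · sin²(Δλ/2) = 0.151558.
c = 2·atan2(√a, √(1−a)) = 0.79975 rad → d = 6371·c ≈ 5095.22 km.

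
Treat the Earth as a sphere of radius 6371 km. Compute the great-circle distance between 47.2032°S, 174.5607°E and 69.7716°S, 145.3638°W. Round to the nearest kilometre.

3307 km

Δλ = -145.3638 − 174.5607 = -319.9245°; wrapped into (−180°, 180°]: 40.0755°.
Δφ = -69.7716 − -47.2032 = -22.5684°.
a = sin²(Δφ/2) + cos φ₁ · cos φ₂ · sin²(Δλ/2) = 0.065868.
c = 2·atan2(√a, √(1−a)) = 0.51910 rad → d = 6371·c ≈ 3307.21 km.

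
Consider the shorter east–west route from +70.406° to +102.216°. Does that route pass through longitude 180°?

Signed shortest Δλ = ((102.216 − 70.406 + 180) mod 360) − 180 = 31.81°.
Going east by 31.81° from +70.406° reaches +102.216° without touching 180°.

No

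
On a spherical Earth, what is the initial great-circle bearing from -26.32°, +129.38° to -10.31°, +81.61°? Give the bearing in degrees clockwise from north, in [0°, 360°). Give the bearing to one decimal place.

280.3°

Δλ = 81.61 − 129.38 = -47.77°.
θ = atan2( sin Δλ · cos φ₂ , cos φ₁ · sin φ₂ − sin φ₁ · cos φ₂ · cos Δλ )
  = atan2(-0.72850, 0.13277) = -79.671° → normalised to [0°, 360°): 280.329°.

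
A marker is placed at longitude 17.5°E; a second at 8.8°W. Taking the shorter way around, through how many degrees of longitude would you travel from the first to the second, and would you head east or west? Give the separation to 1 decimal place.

26.3° west

Raw difference: -8.8 − 17.5 = -26.3°.
Normalise into (−180°, 180°]: -26.3° stays -26.3°.
Negative ⇒ the second point lies to the west; separation 26.3°.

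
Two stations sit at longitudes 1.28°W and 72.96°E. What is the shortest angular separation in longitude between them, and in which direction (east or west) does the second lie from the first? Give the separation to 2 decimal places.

Raw difference: 72.96 − -1.28 = 74.24°.
Normalise into (−180°, 180°]: 74.24° stays 74.24°.
Positive ⇒ the second point lies to the east; separation 74.24°.

74.24° east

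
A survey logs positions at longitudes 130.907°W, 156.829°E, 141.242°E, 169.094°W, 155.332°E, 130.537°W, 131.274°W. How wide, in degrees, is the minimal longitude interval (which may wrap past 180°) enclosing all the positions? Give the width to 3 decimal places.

Sort the longitudes: -169.094°, -131.274°, -130.907°, -130.537°, +141.242°, +155.332°, +156.829°.
Eastward gaps between consecutive values (wrapping around): 37.820°, 0.367°, 0.370°, 271.779°, 14.090°, 1.497°, 34.077°.
Largest gap = 271.779° ⇒ minimal covering band is its complement: 360° − 271.779° = 88.221°.
Band runs from +141.242° eastward to -130.537°, crossing the antimeridian.

88.221°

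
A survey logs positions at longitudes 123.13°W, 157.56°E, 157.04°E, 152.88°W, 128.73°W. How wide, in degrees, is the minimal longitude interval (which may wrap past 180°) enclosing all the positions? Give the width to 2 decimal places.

79.83°

Sort the longitudes: -152.88°, -128.73°, -123.13°, +157.04°, +157.56°.
Eastward gaps between consecutive values (wrapping around): 24.15°, 5.60°, 280.17°, 0.52°, 49.56°.
Largest gap = 280.17° ⇒ minimal covering band is its complement: 360° − 280.17° = 79.83°.
Band runs from +157.04° eastward to -123.13°, crossing the antimeridian.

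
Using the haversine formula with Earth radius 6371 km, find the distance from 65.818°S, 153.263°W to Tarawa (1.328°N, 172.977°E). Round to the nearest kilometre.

Δλ = 172.977 − -153.263 = 326.240°; wrapped into (−180°, 180°]: -33.760°.
Δφ = 1.328 − -65.818 = 67.146°.
a = sin²(Δφ/2) + cos φ₁ · cos φ₂ · sin²(Δλ/2) = 0.340337.
c = 2·atan2(√a, √(1−a)) = 1.24578 rad → d = 6371·c ≈ 7936.85 km.

7937 km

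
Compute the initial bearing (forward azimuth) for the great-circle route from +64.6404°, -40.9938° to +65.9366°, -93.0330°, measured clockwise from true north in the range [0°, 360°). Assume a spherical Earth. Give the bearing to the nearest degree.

297°

Δλ = -93.0330 − -40.9938 = -52.0392°.
θ = atan2( sin Δλ · cos φ₂ , cos φ₁ · sin φ₂ − sin φ₁ · cos φ₂ · cos Δλ )
  = atan2(-0.32148, 0.16443) = -62.911° → normalised to [0°, 360°): 297.089°.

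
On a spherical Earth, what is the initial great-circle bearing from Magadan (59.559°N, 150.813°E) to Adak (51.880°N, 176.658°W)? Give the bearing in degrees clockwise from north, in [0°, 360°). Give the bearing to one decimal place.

98.6°

Δλ = -176.658 − 150.813 = -327.471°; wrapped into (−180°, 180°]: 32.529°.
θ = atan2( sin Δλ · cos φ₂ , cos φ₁ · sin φ₂ − sin φ₁ · cos φ₂ · cos Δλ )
  = atan2(0.33194, -0.05013) = 98.588° → normalised to [0°, 360°): 98.588°.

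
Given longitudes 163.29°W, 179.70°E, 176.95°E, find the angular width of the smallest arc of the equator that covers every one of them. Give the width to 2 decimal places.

19.76°

Sort the longitudes: -163.29°, +176.95°, +179.70°.
Eastward gaps between consecutive values (wrapping around): 340.24°, 2.75°, 17.01°.
Largest gap = 340.24° ⇒ minimal covering band is its complement: 360° − 340.24° = 19.76°.
Band runs from +176.95° eastward to -163.29°, crossing the antimeridian.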